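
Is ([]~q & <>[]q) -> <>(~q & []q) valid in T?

Yes, valid

Tableau for the negation ~(([]~q & <>[]q) -> <>(~q & []q)):
1. ~(([]~q & <>[]q) -> <>(~q & []q)), u
2. []~q & <>[]q, u   [~->-rule on 1]
3. ~<>(~q & []q), u   [~->-rule on 1]
4. []~q, u   [&-rule on 2]
5. <>[]q, u   [&-rule on 2]
6. ~(~q & []q), u   [~<>-rule on 3 via uRu]
7. ~q, u   [[]-rule on 4 via uRu]
8. ~[]q, u   [~&-rule on 6 (branches; this branch)]
9. []q, v   [<>-rule on 5: fresh world v, uRv]
10. ~(~q & []q), v   [~<>-rule on 3 via uRv]
11. ~q, v   [[]-rule on 4 via uRv]
12. q, v   [[]-rule on 9 via vRv]
Accessibility: uRu, uRv, vRv
Branch closes: q and ~q both at v.
All branches of the negation close; one closing branch shown above.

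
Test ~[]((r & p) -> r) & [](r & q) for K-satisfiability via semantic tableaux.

Unsatisfiable

1. ~[]((r & p) -> r) & [](r & q), w0
2. ~[]((r & p) -> r), w0
3. [](r & q), w0
4. ~((r & p) -> r), w1
5. r & p, w1
6. ~r, w1
7. r, w1
8. p, w1
Accessibility: w0Rw1
Branch closes: r and ~r both at w1.
(One branch shown.) All branches close.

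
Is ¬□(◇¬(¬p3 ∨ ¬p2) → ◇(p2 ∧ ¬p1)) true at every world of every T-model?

Invalid (countermodel exists)

Tableau for the negation □(◇¬(¬p3 ∨ ¬p2) → ◇(p2 ∧ ¬p1)):
1. □(◇¬(¬p3 ∨ ¬p2) → ◇(p2 ∧ ¬p1)), w0
2. ◇¬(¬p3 ∨ ¬p2) → ◇(p2 ∧ ¬p1), w0   [□-rule on 1 via w0Rw0]
3. ◇(p2 ∧ ¬p1), w0   [→-rule on 2 (branches; this branch)]
4. p2 ∧ ¬p1, w1   [◇-rule on 3: fresh world w1, w0Rw1]
5. p2, w1   [∧-rule on 4]
6. ¬p1, w1   [∧-rule on 4]
7. ◇¬(¬p3 ∨ ¬p2) → ◇(p2 ∧ ¬p1), w1   [□-rule on 1 via w0Rw1]
8. ◇(p2 ∧ ¬p1), w1   [→-rule on 7 (branches; this branch)]
9. p2 ∧ ¬p1, w2   [◇-rule on 8: fresh world w2, w1Rw2]
10. p2, w2   [∧-rule on 9]
11. ¬p1, w2   [∧-rule on 9]
Accessibility: w0Rw0, w0Rw1, w1Rw1, w1Rw2, w2Rw2
The negation has an open branch (countermodel exists).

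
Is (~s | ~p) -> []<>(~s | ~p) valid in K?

Tableau for the negation ~((~s | ~p) -> []<>(~s | ~p)):
1. ~((~s | ~p) -> []<>(~s | ~p)), w0
2. ~s | ~p, w0
3. ~[]<>(~s | ~p), w0
4. ~p, w0
5. ~<>(~s | ~p), w1
Accessibility: w0Rw1
The negation has an open branch (countermodel exists).

Invalid (countermodel exists)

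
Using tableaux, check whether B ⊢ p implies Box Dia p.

Tableau for the negation not (p implies Box Dia p):
1. not (p implies Box Dia p), 0
2. p, 0
3. not Box Dia p, 0
4. not Dia p, 1
5. not p, 0
Accessibility: 0R0, 0R1, 1R0, 1R1
Branch closes: p and not p both at 0.
Every branch of the negation's tableau closes; the branch above is one of them.

Yes, valid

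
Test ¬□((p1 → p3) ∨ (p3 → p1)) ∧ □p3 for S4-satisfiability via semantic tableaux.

1. ¬□((p1 → p3) ∨ (p3 → p1)) ∧ □p3, 0
2. ¬□((p1 → p3) ∨ (p3 → p1)), 0   [∧-rule on 1]
3. □p3, 0   [∧-rule on 1]
4. p3, 0   [□-rule on 3 via 0R0]
5. ¬((p1 → p3) ∨ (p3 → p1)), 1   [¬□-rule on 2: fresh world 1, 0R1]
6. ¬(p1 → p3), 1   [¬∨-rule on 5]
7. ¬(p3 → p1), 1   [¬∨-rule on 5]
8. p1, 1   [¬→-rule on 6]
9. ¬p3, 1   [¬→-rule on 6]
10. p3, 1   [¬→-rule on 7]
11. ¬p1, 1   [¬→-rule on 7]
Accessibility: 0R0, 0R1, 1R1
Branch closes: p3 and ¬p3 both at 1.
(One branch shown.) All branches close.

Unsatisfiable (every branch closes)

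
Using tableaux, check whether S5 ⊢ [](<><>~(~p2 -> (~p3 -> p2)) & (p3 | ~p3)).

No, not valid

Tableau for the negation ~[](<><>~(~p2 -> (~p3 -> p2)) & (p3 | ~p3)):
1. ~[](<><>~(~p2 -> (~p3 -> p2)) & (p3 | ~p3)), u
2. ~(<><>~(~p2 -> (~p3 -> p2)) & (p3 | ~p3)), v
3. ~<><>~(~p2 -> (~p3 -> p2)), v
4. ~<>~(~p2 -> (~p3 -> p2)), u
5. ~<>~(~p2 -> (~p3 -> p2)), v
6. ~p2 -> (~p3 -> p2), u
7. ~p2 -> (~p3 -> p2), v
8. ~p3 -> p2, u
9. ~p3 -> p2, v
10. p2, u
11. p2, v
Accessibility: uRu, uRv, vRu, vRv
The negation has an open branch (countermodel exists).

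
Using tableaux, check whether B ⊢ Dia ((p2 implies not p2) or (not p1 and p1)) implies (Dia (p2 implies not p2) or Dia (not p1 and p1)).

Yes, valid

Tableau for the negation not (Dia ((p2 implies not p2) or (not p1 and p1)) implies (Dia (p2 implies not p2) or Dia (not p1 and p1))):
1. not (Dia ((p2 implies not p2) or (not p1 and p1)) implies (Dia (p2 implies not p2) or Dia (not p1 and p1))), 0
2. Dia ((p2 implies not p2) or (not p1 and p1)), 0   [neg-implies-rule on 1]
3. not (Dia (p2 implies not p2) or Dia (not p1 and p1)), 0   [neg-implies-rule on 1]
4. not Dia (p2 implies not p2), 0   [neg-or-rule on 3]
5. not Dia (not p1 and p1), 0   [neg-or-rule on 3]
6. not (p2 implies not p2), 0   [neg-Dia-rule on 4 via 0R0]
7. p2, 0   [neg-implies-rule on 6]
8. not (not p1 and p1), 0   [neg-Dia-rule on 5 via 0R0]
9. not p1, 0   [neg-and-rule on 8 (branches; this branch)]
10. (p2 implies not p2) or (not p1 and p1), 1   [Dia-rule on 2: fresh world 1, 0R1]
11. not (p2 implies not p2), 1   [neg-Dia-rule on 4 via 0R1]
12. p2, 1   [neg-implies-rule on 11]
13. not (not p1 and p1), 1   [neg-Dia-rule on 5 via 0R1]
14. p2 implies not p2, 1   [or-rule on 10 (branches; this branch)]
15. not p1, 1   [neg-and-rule on 13 (branches; this branch)]
16. not p2, 1   [implies-rule on 14 (branches; this branch)]
Accessibility: 0R0, 0R1, 1R0, 1R1
Branch closes: p2 and not p2 both at 1.
Every branch of the negation's tableau closes; the branch above is one of them.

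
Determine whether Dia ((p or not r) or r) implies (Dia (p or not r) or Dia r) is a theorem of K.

Tableau for the negation not (Dia ((p or not r) or r) implies (Dia (p or not r) or Dia r)):
1. not (Dia ((p or not r) or r) implies (Dia (p or not r) or Dia r)), w0
2. Dia ((p or not r) or r), w0   [neg-implies-rule on 1]
3. not (Dia (p or not r) or Dia r), w0   [neg-implies-rule on 1]
4. not Dia (p or not r), w0   [neg-or-rule on 3]
5. not Dia r, w0   [neg-or-rule on 3]
6. (p or not r) or r, w1   [Dia-rule on 2: fresh world w1, w0Rw1]
7. not (p or not r), w1   [neg-Dia-rule on 4 via w0Rw1]
8. not p, w1   [neg-or-rule on 7]
9. r, w1   [neg-or-rule on 7]
10. not r, w1   [neg-Dia-rule on 5 via w0Rw1]
Accessibility: w0Rw1
Branch closes: r and not r both at w1.
All branches of the negation close; one closing branch shown above.

Yes, valid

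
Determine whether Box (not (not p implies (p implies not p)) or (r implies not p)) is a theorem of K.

Tableau for the negation not Box (not (not p implies (p implies not p)) or (r implies not p)):
1. not Box (not (not p implies (p implies not p)) or (r implies not p)), u
2. not (not (not p implies (p implies not p)) or (r implies not p)), v   [neg-Box-rule on 1: fresh world v, uRv]
3. not p implies (p implies not p), v   [neg-or-rule on 2]
4. not (r implies not p), v   [neg-or-rule on 2]
5. r, v   [neg-implies-rule on 4]
6. p, v   [neg-implies-rule on 4]
Accessibility: uRv
The negation has an open branch (countermodel exists).

Not valid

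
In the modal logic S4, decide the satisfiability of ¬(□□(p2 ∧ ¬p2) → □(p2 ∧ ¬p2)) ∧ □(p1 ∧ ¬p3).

1. ¬(□□(p2 ∧ ¬p2) → □(p2 ∧ ¬p2)) ∧ □(p1 ∧ ¬p3), 0
2. ¬(□□(p2 ∧ ¬p2) → □(p2 ∧ ¬p2)), 0   [∧-rule on 1]
3. □(p1 ∧ ¬p3), 0   [∧-rule on 1]
4. □□(p2 ∧ ¬p2), 0   [¬→-rule on 2]
5. ¬□(p2 ∧ ¬p2), 0   [¬→-rule on 2]
6. p1 ∧ ¬p3, 0   [□-rule on 3 via 0R0]
7. p1, 0   [∧-rule on 6]
8. ¬p3, 0   [∧-rule on 6]
9. □(p2 ∧ ¬p2), 0   [□-rule on 4 via 0R0]
10. p2 ∧ ¬p2, 0   [□-rule on 9 via 0R0]
11. p2, 0   [∧-rule on 10]
12. ¬p2, 0   [∧-rule on 10]
Accessibility: 0R0
Branch closes: p2 and ¬p2 both at 0.
All branches of the tableau close; one closing branch shown above.

Unsatisfiable (every branch closes)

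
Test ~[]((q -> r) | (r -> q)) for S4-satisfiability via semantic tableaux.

1. ~[]((q -> r) | (r -> q)), w0
2. ~((q -> r) | (r -> q)), w1
3. ~(q -> r), w1
4. ~(r -> q), w1
5. q, w1
6. ~r, w1
7. r, w1
8. ~q, w1
Accessibility: w0Rw0, w0Rw1, w1Rw1
Branch closes: r and ~r both at w1.
(One branch shown.) All branches close.

Unsatisfiable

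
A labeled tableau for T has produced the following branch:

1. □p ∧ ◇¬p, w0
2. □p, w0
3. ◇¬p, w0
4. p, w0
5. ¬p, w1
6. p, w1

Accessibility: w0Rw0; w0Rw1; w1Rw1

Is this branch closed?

Yes, closed

Both p and ¬p appear at w1.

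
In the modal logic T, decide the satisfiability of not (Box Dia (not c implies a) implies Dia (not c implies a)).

1. not (Box Dia (not c implies a) implies Dia (not c implies a)), u
2. Box Dia (not c implies a), u
3. not Dia (not c implies a), u
4. Dia (not c implies a), u
5. not (not c implies a), u
6. not c, u
7. not a, u
8. not c implies a, v
9. Dia (not c implies a), v
10. not (not c implies a), v
11. not c, v
12. not a, v
13. a, v
Accessibility: uRu, uRv, vRv
Branch closes: a and not a both at v.
(One branch shown.) All branches close.

Unsatisfiable (every branch closes)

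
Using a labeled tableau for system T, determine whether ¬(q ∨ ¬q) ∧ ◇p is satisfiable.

1. ¬(q ∨ ¬q) ∧ ◇p, u
2. ¬(q ∨ ¬q), u
3. ◇p, u
4. ¬q, u
5. q, u
Accessibility: uRu
Branch closes: q and ¬q both at u.
(One branch shown.) All branches close.

Unsatisfiable (every branch closes)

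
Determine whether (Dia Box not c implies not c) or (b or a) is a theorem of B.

Valid

Tableau for the negation not ((Dia Box not c implies not c) or (b or a)):
1. not ((Dia Box not c implies not c) or (b or a)), w0
2. not (Dia Box not c implies not c), w0   [neg-or-rule on 1]
3. not (b or a), w0   [neg-or-rule on 1]
4. Dia Box not c, w0   [neg-implies-rule on 2]
5. c, w0   [neg-implies-rule on 2]
6. not b, w0   [neg-or-rule on 3]
7. not a, w0   [neg-or-rule on 3]
8. Box not c, w1   [Dia-rule on 4: fresh world w1, w0Rw1]
9. not c, w0   [Box-rule on 8 via w1Rw0]
Accessibility: w0Rw0, w0Rw1, w1Rw0, w1Rw1
Branch closes: c and not c both at w0.
All branches of the negation close; one closing branch shown above.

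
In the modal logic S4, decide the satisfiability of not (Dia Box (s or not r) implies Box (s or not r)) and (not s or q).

1. not (Dia Box (s or not r) implies Box (s or not r)) and (not s or q), w0
2. not (Dia Box (s or not r) implies Box (s or not r)), w0   [and-rule on 1]
3. not s or q, w0   [and-rule on 1]
4. Dia Box (s or not r), w0   [neg-implies-rule on 2]
5. not Box (s or not r), w0   [neg-implies-rule on 2]
6. q, w0   [or-rule on 3 (branches; this branch)]
7. Box (s or not r), w1   [Dia-rule on 4: fresh world w1, w0Rw1]
8. s or not r, w1   [Box-rule on 7 via w1Rw1]
9. not r, w1   [or-rule on 8 (branches; this branch)]
10. not (s or not r), w2   [neg-Box-rule on 5: fresh world w2, w0Rw2]
11. not s, w2   [neg-or-rule on 10]
12. r, w2   [neg-or-rule on 10]
Accessibility: w0Rw0, w0Rw1, w0Rw2, w1Rw1, w2Rw2

Satisfiable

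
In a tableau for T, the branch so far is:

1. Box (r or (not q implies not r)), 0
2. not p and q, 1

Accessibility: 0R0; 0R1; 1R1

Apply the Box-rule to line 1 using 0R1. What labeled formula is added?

r or (not q implies not r), 1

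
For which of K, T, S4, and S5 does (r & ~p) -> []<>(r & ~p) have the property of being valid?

S5

S5-tableau for the negation ~((r & ~p) -> []<>(r & ~p)):
1. ~((r & ~p) -> []<>(r & ~p)), 0
2. r & ~p, 0   [~->-rule on 1]
3. ~[]<>(r & ~p), 0   [~->-rule on 1]
4. r, 0   [&-rule on 2]
5. ~p, 0   [&-rule on 2]
6. ~<>(r & ~p), 1   [~[]-rule on 3: fresh world 1, 0R1]
7. ~(r & ~p), 0   [~<>-rule on 6 via 1R0]
8. ~(r & ~p), 1   [~<>-rule on 6 via 1R1]
9. p, 0   [~&-rule on 7 (branches; this branch)]
Accessibility: 0R0, 0R1, 1R0, 1R1
Branch closes: p and ~p both at 0.
Every branch closes (one shown): valid in S5.
S4-tableau for the negation ~((r & ~p) -> []<>(r & ~p)):
1. ~((r & ~p) -> []<>(r & ~p)), 0
2. r & ~p, 0   [~->-rule on 1]
3. ~[]<>(r & ~p), 0   [~->-rule on 1]
4. r, 0   [&-rule on 2]
5. ~p, 0   [&-rule on 2]
6. ~<>(r & ~p), 1   [~[]-rule on 3: fresh world 1, 0R1]
7. ~(r & ~p), 1   [~<>-rule on 6 via 1R1]
8. p, 1   [~&-rule on 7 (branches; this branch)]
Accessibility: 0R0, 0R1, 1R1
Complete open branch: countermodel on an S4-frame, so not valid in S4, nor in K, T (the same frame is also a K-frame and a T-frame).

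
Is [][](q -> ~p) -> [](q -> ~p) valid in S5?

Tableau for the negation ~([][](q -> ~p) -> [](q -> ~p)):
1. ~([][](q -> ~p) -> [](q -> ~p)), 0
2. [][](q -> ~p), 0
3. ~[](q -> ~p), 0
4. [](q -> ~p), 0
5. q -> ~p, 0
6. ~p, 0
7. ~(q -> ~p), 1
8. q, 1
9. p, 1
10. [](q -> ~p), 1
11. q -> ~p, 1
12. ~p, 1
Accessibility: 0R0, 0R1, 1R0, 1R1
Branch closes: p and ~p both at 1.
Every branch of the negation's tableau closes; the branch above is one of them.

Valid in S5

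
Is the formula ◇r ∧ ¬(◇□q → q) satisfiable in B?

1. ◇r ∧ ¬(◇□q → q), w0
2. ◇r, w0
3. ¬(◇□q → q), w0
4. ◇□q, w0
5. ¬q, w0
6. r, w1
7. □q, w2
8. q, w0
Accessibility: w0Rw0, w0Rw1, w0Rw2, w1Rw0, w1Rw1, w2Rw0, w2Rw2
Branch closes: q and ¬q both at w0.
(One branch shown.) All branches close.

Unsatisfiable (every branch closes)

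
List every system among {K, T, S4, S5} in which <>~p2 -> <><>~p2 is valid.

T-tableau for the negation ~(<>~p2 -> <><>~p2):
1. ~(<>~p2 -> <><>~p2), u
2. <>~p2, u   [~->-rule on 1]
3. ~<><>~p2, u   [~->-rule on 1]
4. ~<>~p2, u   [~<>-rule on 3 via uRu]
5. p2, u   [~<>-rule on 4 via uRu]
6. ~p2, v   [<>-rule on 2: fresh world v, uRv]
7. ~<>~p2, v   [~<>-rule on 3 via uRv]
8. p2, v   [~<>-rule on 4 via uRv]
Accessibility: uRu, uRv, vRv
Branch closes: p2 and ~p2 both at v.
Every branch closes (one shown): valid in T, hence also in S4, S5 (every theorem of T is a theorem of S4 and S5).
K-tableau for the negation ~(<>~p2 -> <><>~p2):
1. ~(<>~p2 -> <><>~p2), u
2. <>~p2, u   [~->-rule on 1]
3. ~<><>~p2, u   [~->-rule on 1]
4. ~p2, v   [<>-rule on 2: fresh world v, uRv]
5. ~<>~p2, v   [~<>-rule on 3 via uRv]
Accessibility: uRv
Complete open branch: countermodel on a K-frame, so not valid in K.

T, S4, S5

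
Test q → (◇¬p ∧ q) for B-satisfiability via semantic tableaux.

Satisfiable

1. q → (◇¬p ∧ q), w0
2. ◇¬p ∧ q, w0
3. ◇¬p, w0
4. q, w0
5. ¬p, w1
Accessibility: w0Rw0, w0Rw1, w1Rw0, w1Rw1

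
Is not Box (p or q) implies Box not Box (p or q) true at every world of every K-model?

Tableau for the negation not (not Box (p or q) implies Box not Box (p or q)):
1. not (not Box (p or q) implies Box not Box (p or q)), u
2. not Box (p or q), u
3. not Box not Box (p or q), u
4. not (p or q), v
5. not p, v
6. not q, v
7. Box (p or q), w
Accessibility: uRv, uRw
The negation has an open branch (countermodel exists).

Invalid (countermodel exists)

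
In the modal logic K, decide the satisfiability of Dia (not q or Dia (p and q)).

Satisfiable (open branch found)

1. Dia (not q or Dia (p and q)), u
2. not q or Dia (p and q), v
3. Dia (p and q), v
4. p and q, w
5. p, w
6. q, w
Accessibility: uRv, vRw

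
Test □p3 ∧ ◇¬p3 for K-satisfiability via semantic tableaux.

1. □p3 ∧ ◇¬p3, w0
2. □p3, w0
3. ◇¬p3, w0
4. ¬p3, w1
5. p3, w1
Accessibility: w0Rw1
Branch closes: p3 and ¬p3 both at w1.
All branches of the tableau close; one closing branch shown above.

Unsatisfiable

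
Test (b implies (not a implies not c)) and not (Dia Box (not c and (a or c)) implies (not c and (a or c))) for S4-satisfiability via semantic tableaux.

Yes, satisfiable

1. (b implies (not a implies not c)) and not (Dia Box (not c and (a or c)) implies (not c and (a or c))), u
2. b implies (not a implies not c), u
3. not (Dia Box (not c and (a or c)) implies (not c and (a or c))), u
4. Dia Box (not c and (a or c)), u
5. not (not c and (a or c)), u
6. not a implies not c, u
7. not (a or c), u
8. not a, u
9. not c, u
10. Box (not c and (a or c)), v
11. not c and (a or c), v
12. not c, v
13. a or c, v
14. a, v
Accessibility: uRu, uRv, vRv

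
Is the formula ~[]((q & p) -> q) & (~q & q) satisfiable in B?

No, unsatisfiable

1. ~[]((q & p) -> q) & (~q & q), 0
2. ~[]((q & p) -> q), 0
3. ~q & q, 0
4. ~q, 0
5. q, 0
Accessibility: 0R0
Branch closes: q and ~q both at 0.
Every branch closes; the branch above is one of them.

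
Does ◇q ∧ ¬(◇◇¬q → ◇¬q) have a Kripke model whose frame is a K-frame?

1. ◇q ∧ ¬(◇◇¬q → ◇¬q), 0
2. ◇q, 0
3. ¬(◇◇¬q → ◇¬q), 0
4. ◇◇¬q, 0
5. ¬◇¬q, 0
6. q, 1
7. ◇¬q, 2
8. q, 2
9. ¬q, 3
Accessibility: 0R1, 0R2, 2R3

Satisfiable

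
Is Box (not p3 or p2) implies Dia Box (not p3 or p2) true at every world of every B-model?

Valid

Tableau for the negation not (Box (not p3 or p2) implies Dia Box (not p3 or p2)):
1. not (Box (not p3 or p2) implies Dia Box (not p3 or p2)), 0
2. Box (not p3 or p2), 0
3. not Dia Box (not p3 or p2), 0
4. not p3 or p2, 0
5. not Box (not p3 or p2), 0
6. p2, 0
7. not (not p3 or p2), 1
8. p3, 1
9. not p2, 1
10. not p3 or p2, 1
11. not Box (not p3 or p2), 1
12. p2, 1
Accessibility: 0R0, 0R1, 1R0, 1R1
Branch closes: p2 and not p2 both at 1.
Every branch of the negation's tableau closes; the branch above is one of them.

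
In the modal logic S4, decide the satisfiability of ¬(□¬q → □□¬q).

1. ¬(□¬q → □□¬q), 0
2. □¬q, 0
3. ¬□□¬q, 0
4. ¬q, 0
5. ¬□¬q, 1
6. ¬q, 1
7. q, 2
8. ¬q, 2
Accessibility: 0R0, 0R1, 0R2, 1R1, 1R2, 2R2
Branch closes: q and ¬q both at 2.
(One branch shown.) All branches close.

Unsatisfiable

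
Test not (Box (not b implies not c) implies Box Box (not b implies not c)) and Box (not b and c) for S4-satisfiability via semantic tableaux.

Unsatisfiable (every branch closes)

1. not (Box (not b implies not c) implies Box Box (not b implies not c)) and Box (not b and c), w0
2. not (Box (not b implies not c) implies Box Box (not b implies not c)), w0
3. Box (not b and c), w0
4. Box (not b implies not c), w0
5. not Box Box (not b implies not c), w0
6. not b and c, w0
7. not b, w0
8. c, w0
9. not b implies not c, w0
10. not c, w0
Accessibility: w0Rw0
Branch closes: c and not c both at w0.
Every branch closes; the branch above is one of them.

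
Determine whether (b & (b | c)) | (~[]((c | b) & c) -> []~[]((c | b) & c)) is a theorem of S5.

Yes, valid

Tableau for the negation ~((b & (b | c)) | (~[]((c | b) & c) -> []~[]((c | b) & c))):
1. ~((b & (b | c)) | (~[]((c | b) & c) -> []~[]((c | b) & c))), 0
2. ~(b & (b | c)), 0
3. ~(~[]((c | b) & c) -> []~[]((c | b) & c)), 0
4. ~[]((c | b) & c), 0
5. ~[]~[]((c | b) & c), 0
6. ~b, 0
7. ~((c | b) & c), 1
8. ~(c | b), 1
9. ~c, 1
10. ~b, 1
11. []((c | b) & c), 2
12. (c | b) & c, 0
13. c | b, 0
14. c, 0
15. (c | b) & c, 1
16. c | b, 1
17. c, 1
Accessibility: 0R0, 0R1, 0R2, 1R0, 1R1, 1R2, 2R0, 2R1, 2R2
Branch closes: c and ~c both at 1.
Every branch of the negation's tableau closes; the branch above is one of them.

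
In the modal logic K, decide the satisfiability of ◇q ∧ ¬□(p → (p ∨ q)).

1. ◇q ∧ ¬□(p → (p ∨ q)), u
2. ◇q, u
3. ¬□(p → (p ∨ q)), u
4. q, v
5. ¬(p → (p ∨ q)), w
6. p, w
7. ¬(p ∨ q), w
8. ¬p, w
9. ¬q, w
Accessibility: uRv, uRw
Branch closes: p and ¬p both at w.
(One branch shown.) All branches close.

Unsatisfiable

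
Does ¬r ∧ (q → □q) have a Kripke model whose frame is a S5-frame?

1. ¬r ∧ (q → □q), 0
2. ¬r, 0
3. q → □q, 0
4. □q, 0
5. q, 0
Accessibility: 0R0

Satisfiable (open branch found)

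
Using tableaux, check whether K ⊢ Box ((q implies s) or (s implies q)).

Valid

Tableau for the negation not Box ((q implies s) or (s implies q)):
1. not Box ((q implies s) or (s implies q)), u
2. not ((q implies s) or (s implies q)), v
3. not (q implies s), v
4. not (s implies q), v
5. q, v
6. not s, v
7. s, v
8. not q, v
Accessibility: uRv
Branch closes: s and not s both at v.
Every branch of the negation's tableau closes; the branch above is one of them.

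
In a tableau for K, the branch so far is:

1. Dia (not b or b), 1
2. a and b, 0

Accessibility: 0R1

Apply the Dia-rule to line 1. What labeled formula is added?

a fresh world 2 with 1R2, and not b or b at 2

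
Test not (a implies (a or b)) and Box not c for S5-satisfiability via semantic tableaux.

Unsatisfiable (every branch closes)

1. not (a implies (a or b)) and Box not c, u
2. not (a implies (a or b)), u
3. Box not c, u
4. a, u
5. not (a or b), u
6. not a, u
7. not b, u
Accessibility: uRu
Branch closes: a and not a both at u.
(One branch shown.) All branches close.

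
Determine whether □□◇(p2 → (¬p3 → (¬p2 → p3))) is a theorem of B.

Tableau for the negation ¬□□◇(p2 → (¬p3 → (¬p2 → p3))):
1. ¬□□◇(p2 → (¬p3 → (¬p2 → p3))), w0
2. ¬□◇(p2 → (¬p3 → (¬p2 → p3))), w1
3. ¬◇(p2 → (¬p3 → (¬p2 → p3))), w2
4. ¬(p2 → (¬p3 → (¬p2 → p3))), w1
5. p2, w1
6. ¬(¬p3 → (¬p2 → p3)), w1
7. ¬p3, w1
8. ¬(¬p2 → p3), w1
9. ¬p2, w1
Accessibility: w0Rw0, w0Rw1, w1Rw0, w1Rw1, w1Rw2, w2Rw1, w2Rw2
Branch closes: p2 and ¬p2 both at w1.
Every branch of the negation's tableau closes; the branch above is one of them.

Yes, valid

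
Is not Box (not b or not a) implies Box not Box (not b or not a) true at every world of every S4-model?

No, not valid

Tableau for the negation not (not Box (not b or not a) implies Box not Box (not b or not a)):
1. not (not Box (not b or not a) implies Box not Box (not b or not a)), w0
2. not Box (not b or not a), w0   [neg-implies-rule on 1]
3. not Box not Box (not b or not a), w0   [neg-implies-rule on 1]
4. not (not b or not a), w1   [neg-Box-rule on 2: fresh world w1, w0Rw1]
5. b, w1   [neg-or-rule on 4]
6. a, w1   [neg-or-rule on 4]
7. Box (not b or not a), w2   [neg-Box-rule on 3: fresh world w2, w0Rw2]
8. not b or not a, w2   [Box-rule on 7 via w2Rw2]
9. not a, w2   [or-rule on 8 (branches; this branch)]
Accessibility: w0Rw0, w0Rw1, w0Rw2, w1Rw1, w2Rw2
The negation has an open branch (countermodel exists).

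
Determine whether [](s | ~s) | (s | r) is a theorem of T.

Tableau for the negation ~([](s | ~s) | (s | r)):
1. ~([](s | ~s) | (s | r)), w0
2. ~[](s | ~s), w0   [~|-rule on 1]
3. ~(s | r), w0   [~|-rule on 1]
4. ~s, w0   [~|-rule on 3]
5. ~r, w0   [~|-rule on 3]
6. ~(s | ~s), w1   [~[]-rule on 2: fresh world w1, w0Rw1]
7. ~s, w1   [~|-rule on 6]
8. s, w1   [~|-rule on 6]
Accessibility: w0Rw0, w0Rw1, w1Rw1
Branch closes: s and ~s both at w1.
All branches of the negation close; one closing branch shown above.

Valid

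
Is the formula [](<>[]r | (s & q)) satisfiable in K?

Satisfiable (open branch found)

1. [](<>[]r | (s & q)), u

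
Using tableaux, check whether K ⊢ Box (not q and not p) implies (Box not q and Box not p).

Tableau for the negation not (Box (not q and not p) implies (Box not q and Box not p)):
1. not (Box (not q and not p) implies (Box not q and Box not p)), u
2. Box (not q and not p), u
3. not (Box not q and Box not p), u
4. not Box not p, u
5. p, v
6. not q and not p, v
7. not q, v
8. not p, v
Accessibility: uRv
Branch closes: p and not p both at v.
All branches of the negation close; one closing branch shown above.

Valid in K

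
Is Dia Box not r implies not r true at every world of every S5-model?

Tableau for the negation not (Dia Box not r implies not r):
1. not (Dia Box not r implies not r), w0
2. Dia Box not r, w0   [neg-implies-rule on 1]
3. r, w0   [neg-implies-rule on 1]
4. Box not r, w1   [Dia-rule on 2: fresh world w1, w0Rw1]
5. not r, w0   [Box-rule on 4 via w1Rw0]
Accessibility: w0Rw0, w0Rw1, w1Rw0, w1Rw1
Branch closes: r and not r both at w0.
All branches of the negation close; one closing branch shown above.

Valid in S5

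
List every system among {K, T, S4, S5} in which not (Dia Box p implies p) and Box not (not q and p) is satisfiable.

K, T, S4

S5-tableau for the formula:
1. not (Dia Box p implies p) and Box not (not q and p), 0
2. not (Dia Box p implies p), 0
3. Box not (not q and p), 0
4. Dia Box p, 0
5. not p, 0
6. not (not q and p), 0
7. Box p, 1
8. not (not q and p), 1
9. p, 0
Accessibility: 0R0, 0R1, 1R0, 1R1
Branch closes: p and not p both at 0.
Every branch closes (one shown): unsatisfiable in S5.
S4-tableau for the formula:
1. not (Dia Box p implies p) and Box not (not q and p), 0
2. not (Dia Box p implies p), 0
3. Box not (not q and p), 0
4. Dia Box p, 0
5. not p, 0
6. not (not q and p), 0
7. Box p, 1
8. not (not q and p), 1
9. p, 1
10. q, 1
Accessibility: 0R0, 0R1, 1R1
Complete open branch: satisfiable in S4, hence also in K, T (this S4-model is also a K-model and a T-model).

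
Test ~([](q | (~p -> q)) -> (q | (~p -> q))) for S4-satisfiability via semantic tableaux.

1. ~([](q | (~p -> q)) -> (q | (~p -> q))), u
2. [](q | (~p -> q)), u   [~->-rule on 1]
3. ~(q | (~p -> q)), u   [~->-rule on 1]
4. ~q, u   [~|-rule on 3]
5. ~(~p -> q), u   [~|-rule on 3]
6. ~p, u   [~->-rule on 5]
7. q | (~p -> q), u   [[]-rule on 2 via uRu]
8. ~p -> q, u   [|-rule on 7 (branches; this branch)]
9. q, u   [->-rule on 8 (branches; this branch)]
Accessibility: uRu
Branch closes: q and ~q both at u.
All branches of the tableau close; one closing branch shown above.

Unsatisfiable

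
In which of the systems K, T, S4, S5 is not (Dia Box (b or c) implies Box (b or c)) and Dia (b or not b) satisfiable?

S4-tableau for the formula:
1. not (Dia Box (b or c) implies Box (b or c)) and Dia (b or not b), 0
2. not (Dia Box (b or c) implies Box (b or c)), 0   [and-rule on 1]
3. Dia (b or not b), 0   [and-rule on 1]
4. Dia Box (b or c), 0   [neg-implies-rule on 2]
5. not Box (b or c), 0   [neg-implies-rule on 2]
6. b or not b, 1   [Dia-rule on 3: fresh world 1, 0R1]
7. not b, 1   [or-rule on 6 (branches; this branch)]
8. Box (b or c), 2   [Dia-rule on 4: fresh world 2, 0R2]
9. b or c, 2   [Box-rule on 8 via 2R2]
10. c, 2   [or-rule on 9 (branches; this branch)]
11. not (b or c), 3   [neg-Box-rule on 5: fresh world 3, 0R3]
12. not b, 3   [neg-or-rule on 11]
13. not c, 3   [neg-or-rule on 11]
Accessibility: 0R0, 0R1, 0R2, 0R3, 1R1, 2R2, 3R3
Complete open branch: satisfiable in S4, hence also in K, T (this S4-model is also a K-model and a T-model).
S5-tableau for the formula:
1. not (Dia Box (b or c) implies Box (b or c)) and Dia (b or not b), 0
2. not (Dia Box (b or c) implies Box (b or c)), 0   [and-rule on 1]
3. Dia (b or not b), 0   [and-rule on 1]
4. Dia Box (b or c), 0   [neg-implies-rule on 2]
5. not Box (b or c), 0   [neg-implies-rule on 2]
6. b or not b, 1   [Dia-rule on 3: fresh world 1, 0R1]
7. not b, 1   [or-rule on 6 (branches; this branch)]
8. Box (b or c), 2   [Dia-rule on 4: fresh world 2, 0R2]
9. b or c, 0   [Box-rule on 8 via 2R0]
10. b or c, 1   [Box-rule on 8 via 2R1]
11. b or c, 2   [Box-rule on 8 via 2R2]
12. c, 0   [or-rule on 9 (branches; this branch)]
13. c, 1   [or-rule on 10 (branches; this branch)]
14. c, 2   [or-rule on 11 (branches; this branch)]
15. not (b or c), 3   [neg-Box-rule on 5: fresh world 3, 0R3]
16. not b, 3   [neg-or-rule on 15]
17. not c, 3   [neg-or-rule on 15]
18. b or c, 3   [Box-rule on 8 via 2R3]
19. c, 3   [or-rule on 18 (branches; this branch)]
Accessibility: 0R0, 0R1, 0R2, 0R3, 1R0, 1R1, 1R2, 1R3, 2R0, 2R1, 2R2, 2R3, 3R0, 3R1, 3R2, 3R3
Branch closes: c and not c both at 3.
Every branch closes (one shown): unsatisfiable in S5.

K, T, S4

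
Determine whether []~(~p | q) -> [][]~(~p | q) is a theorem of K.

Invalid (countermodel exists)

Tableau for the negation ~([]~(~p | q) -> [][]~(~p | q)):
1. ~([]~(~p | q) -> [][]~(~p | q)), u
2. []~(~p | q), u   [~->-rule on 1]
3. ~[][]~(~p | q), u   [~->-rule on 1]
4. ~[]~(~p | q), v   [~[]-rule on 3: fresh world v, uRv]
5. ~(~p | q), v   [[]-rule on 2 via uRv]
6. p, v   [~|-rule on 5]
7. ~q, v   [~|-rule on 5]
8. ~p | q, w   [~[]-rule on 4: fresh world w, vRw]
9. q, w   [|-rule on 8 (branches; this branch)]
Accessibility: uRv, vRw
The negation has an open branch (countermodel exists).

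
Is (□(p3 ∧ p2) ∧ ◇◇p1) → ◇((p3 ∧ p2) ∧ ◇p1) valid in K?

Tableau for the negation ¬((□(p3 ∧ p2) ∧ ◇◇p1) → ◇((p3 ∧ p2) ∧ ◇p1)):
1. ¬((□(p3 ∧ p2) ∧ ◇◇p1) → ◇((p3 ∧ p2) ∧ ◇p1)), 0
2. □(p3 ∧ p2) ∧ ◇◇p1, 0   [¬→-rule on 1]
3. ¬◇((p3 ∧ p2) ∧ ◇p1), 0   [¬→-rule on 1]
4. □(p3 ∧ p2), 0   [∧-rule on 2]
5. ◇◇p1, 0   [∧-rule on 2]
6. ◇p1, 1   [◇-rule on 5: fresh world 1, 0R1]
7. ¬((p3 ∧ p2) ∧ ◇p1), 1   [¬◇-rule on 3 via 0R1]
8. p3 ∧ p2, 1   [□-rule on 4 via 0R1]
9. p3, 1   [∧-rule on 8]
10. p2, 1   [∧-rule on 8]
11. ¬◇p1, 1   [¬∧-rule on 7 (branches; this branch)]
12. p1, 2   [◇-rule on 6: fresh world 2, 1R2]
13. ¬p1, 2   [¬◇-rule on 11 via 1R2]
Accessibility: 0R1, 1R2
Branch closes: p1 and ¬p1 both at 2.
Every branch of the negation's tableau closes; the branch above is one of them.

Valid in K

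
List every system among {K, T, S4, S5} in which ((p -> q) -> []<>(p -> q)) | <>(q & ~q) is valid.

S5

S5-tableau for the negation ~(((p -> q) -> []<>(p -> q)) | <>(q & ~q)):
1. ~(((p -> q) -> []<>(p -> q)) | <>(q & ~q)), 0
2. ~((p -> q) -> []<>(p -> q)), 0
3. ~<>(q & ~q), 0
4. p -> q, 0
5. ~[]<>(p -> q), 0
6. ~(q & ~q), 0
7. q, 0
8. ~<>(p -> q), 1
9. ~(q & ~q), 1
10. ~(p -> q), 0
11. p, 0
12. ~q, 0
Accessibility: 0R0, 0R1, 1R0, 1R1
Branch closes: q and ~q both at 0.
Every branch closes (one shown): valid in S5.
S4-tableau for the negation ~(((p -> q) -> []<>(p -> q)) | <>(q & ~q)):
1. ~(((p -> q) -> []<>(p -> q)) | <>(q & ~q)), 0
2. ~((p -> q) -> []<>(p -> q)), 0
3. ~<>(q & ~q), 0
4. p -> q, 0
5. ~[]<>(p -> q), 0
6. ~(q & ~q), 0
7. q, 0
8. ~<>(p -> q), 1
9. ~(q & ~q), 1
10. ~(p -> q), 1
11. p, 1
12. ~q, 1
Accessibility: 0R0, 0R1, 1R1
Complete open branch: countermodel on an S4-frame, so not valid in S4, nor in K, T (the same frame is also a K-frame and a T-frame).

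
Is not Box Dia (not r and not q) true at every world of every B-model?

Tableau for the negation Box Dia (not r and not q):
1. Box Dia (not r and not q), u
2. Dia (not r and not q), u
3. not r and not q, v
4. not r, v
5. not q, v
6. Dia (not r and not q), v
7. not r and not q, w
8. not r, w
9. not q, w
Accessibility: uRu, uRv, vRu, vRv, vRw, wRv, wRw
The negation has an open branch (countermodel exists).

Invalid (countermodel exists)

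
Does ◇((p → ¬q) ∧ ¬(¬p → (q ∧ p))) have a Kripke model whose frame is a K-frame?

1. ◇((p → ¬q) ∧ ¬(¬p → (q ∧ p))), w0
2. (p → ¬q) ∧ ¬(¬p → (q ∧ p)), w1
3. p → ¬q, w1
4. ¬(¬p → (q ∧ p)), w1
5. ¬p, w1
6. ¬(q ∧ p), w1
7. ¬q, w1
Accessibility: w0Rw1

Yes, satisfiable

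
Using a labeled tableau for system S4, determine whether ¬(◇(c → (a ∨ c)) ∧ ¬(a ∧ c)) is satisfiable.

1. ¬(◇(c → (a ∨ c)) ∧ ¬(a ∧ c)), w0
2. a ∧ c, w0
3. a, w0
4. c, w0
Accessibility: w0Rw0

Satisfiable (open branch found)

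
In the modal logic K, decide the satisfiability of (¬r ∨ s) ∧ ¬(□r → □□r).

1. (¬r ∨ s) ∧ ¬(□r → □□r), w0
2. ¬r ∨ s, w0
3. ¬(□r → □□r), w0
4. □r, w0
5. ¬□□r, w0
6. s, w0
7. ¬□r, w1
8. r, w1
9. ¬r, w2
Accessibility: w0Rw1, w1Rw2

Yes, satisfiable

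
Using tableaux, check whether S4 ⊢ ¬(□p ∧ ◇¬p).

Tableau for the negation □p ∧ ◇¬p:
1. □p ∧ ◇¬p, u
2. □p, u
3. ◇¬p, u
4. p, u
5. ¬p, v
6. p, v
Accessibility: uRu, uRv, vRv
Branch closes: p and ¬p both at v.
All branches of the negation close; one closing branch shown above.

Valid in S4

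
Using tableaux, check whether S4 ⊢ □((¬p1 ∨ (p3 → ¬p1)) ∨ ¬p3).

Tableau for the negation ¬□((¬p1 ∨ (p3 → ¬p1)) ∨ ¬p3):
1. ¬□((¬p1 ∨ (p3 → ¬p1)) ∨ ¬p3), u
2. ¬((¬p1 ∨ (p3 → ¬p1)) ∨ ¬p3), v   [¬□-rule on 1: fresh world v, uRv]
3. ¬(¬p1 ∨ (p3 → ¬p1)), v   [¬∨-rule on 2]
4. p3, v   [¬∨-rule on 2]
5. p1, v   [¬∨-rule on 3]
6. ¬(p3 → ¬p1), v   [¬∨-rule on 3]
Accessibility: uRu, uRv, vRv
The negation has an open branch (countermodel exists).

Invalid (countermodel exists)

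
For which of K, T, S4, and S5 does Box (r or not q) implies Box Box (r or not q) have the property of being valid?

T-tableau for the negation not (Box (r or not q) implies Box Box (r or not q)):
1. not (Box (r or not q) implies Box Box (r or not q)), w0
2. Box (r or not q), w0
3. not Box Box (r or not q), w0
4. r or not q, w0
5. not q, w0
6. not Box (r or not q), w1
7. r or not q, w1
8. not q, w1
9. not (r or not q), w2
10. not r, w2
11. q, w2
Accessibility: w0Rw0, w0Rw1, w1Rw1, w1Rw2, w2Rw2
Complete open branch: countermodel on a T-frame, so not valid in T, nor in K (the same frame is also a K-frame).
S4-tableau for the negation not (Box (r or not q) implies Box Box (r or not q)):
1. not (Box (r or not q) implies Box Box (r or not q)), w0
2. Box (r or not q), w0
3. not Box Box (r or not q), w0
4. r or not q, w0
5. not q, w0
6. not Box (r or not q), w1
7. r or not q, w1
8. not q, w1
9. not (r or not q), w2
10. not r, w2
11. q, w2
12. r or not q, w2
13. not q, w2
Accessibility: w0Rw0, w0Rw1, w0Rw2, w1Rw1, w1Rw2, w2Rw2
Branch closes: q and not q both at w2.
Every branch closes (one shown): valid in S4, hence also in S5 (every theorem of S4 is a theorem of S5).

S4, S5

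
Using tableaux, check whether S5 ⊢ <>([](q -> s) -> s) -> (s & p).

Not valid

Tableau for the negation ~(<>([](q -> s) -> s) -> (s & p)):
1. ~(<>([](q -> s) -> s) -> (s & p)), w0
2. <>([](q -> s) -> s), w0
3. ~(s & p), w0
4. ~p, w0
5. [](q -> s) -> s, w1
6. s, w1
Accessibility: w0Rw0, w0Rw1, w1Rw0, w1Rw1
The negation has an open branch (countermodel exists).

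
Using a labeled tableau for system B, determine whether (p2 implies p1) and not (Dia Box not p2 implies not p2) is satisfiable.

Unsatisfiable (every branch closes)

1. (p2 implies p1) and not (Dia Box not p2 implies not p2), 0
2. p2 implies p1, 0
3. not (Dia Box not p2 implies not p2), 0
4. Dia Box not p2, 0
5. p2, 0
6. p1, 0
7. Box not p2, 1
8. not p2, 0
Accessibility: 0R0, 0R1, 1R0, 1R1
Branch closes: p2 and not p2 both at 0.
Every branch closes; the branch above is one of them.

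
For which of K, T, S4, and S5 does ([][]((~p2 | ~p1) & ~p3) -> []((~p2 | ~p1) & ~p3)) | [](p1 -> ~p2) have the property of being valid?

K-tableau for the negation ~(([][]((~p2 | ~p1) & ~p3) -> []((~p2 | ~p1) & ~p3)) | [](p1 -> ~p2)):
1. ~(([][]((~p2 | ~p1) & ~p3) -> []((~p2 | ~p1) & ~p3)) | [](p1 -> ~p2)), w0
2. ~([][]((~p2 | ~p1) & ~p3) -> []((~p2 | ~p1) & ~p3)), w0
3. ~[](p1 -> ~p2), w0
4. [][]((~p2 | ~p1) & ~p3), w0
5. ~[]((~p2 | ~p1) & ~p3), w0
6. ~(p1 -> ~p2), w1
7. p1, w1
8. p2, w1
9. []((~p2 | ~p1) & ~p3), w1
10. ~((~p2 | ~p1) & ~p3), w2
11. []((~p2 | ~p1) & ~p3), w2
12. p3, w2
Accessibility: w0Rw1, w0Rw2
Complete open branch: countermodel on a K-frame, so not valid in K.
T-tableau for the negation ~(([][]((~p2 | ~p1) & ~p3) -> []((~p2 | ~p1) & ~p3)) | [](p1 -> ~p2)):
1. ~(([][]((~p2 | ~p1) & ~p3) -> []((~p2 | ~p1) & ~p3)) | [](p1 -> ~p2)), w0
2. ~([][]((~p2 | ~p1) & ~p3) -> []((~p2 | ~p1) & ~p3)), w0
3. ~[](p1 -> ~p2), w0
4. [][]((~p2 | ~p1) & ~p3), w0
5. ~[]((~p2 | ~p1) & ~p3), w0
6. []((~p2 | ~p1) & ~p3), w0
7. (~p2 | ~p1) & ~p3, w0
8. ~p2 | ~p1, w0
9. ~p3, w0
10. ~p1, w0
11. ~(p1 -> ~p2), w1
12. p1, w1
13. p2, w1
14. []((~p2 | ~p1) & ~p3), w1
15. (~p2 | ~p1) & ~p3, w1
16. ~p2 | ~p1, w1
17. ~p3, w1
18. ~p1, w1
Accessibility: w0Rw0, w0Rw1, w1Rw1
Branch closes: p1 and ~p1 both at w1.
Every branch closes (one shown): valid in T, hence also in S4, S5 (every theorem of T is a theorem of S4 and S5).

T, S4, S5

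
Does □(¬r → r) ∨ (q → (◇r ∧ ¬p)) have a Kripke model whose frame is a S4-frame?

Yes, satisfiable

1. □(¬r → r) ∨ (q → (◇r ∧ ¬p)), w0
2. q → (◇r ∧ ¬p), w0   [∨-rule on 1 (branches; this branch)]
3. ◇r ∧ ¬p, w0   [→-rule on 2 (branches; this branch)]
4. ◇r, w0   [∧-rule on 3]
5. ¬p, w0   [∧-rule on 3]
6. r, w1   [◇-rule on 4: fresh world w1, w0Rw1]
Accessibility: w0Rw0, w0Rw1, w1Rw1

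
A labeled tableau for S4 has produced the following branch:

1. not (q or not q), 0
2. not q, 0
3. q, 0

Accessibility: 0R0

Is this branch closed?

Yes, closed

Both q and not q appear at 0.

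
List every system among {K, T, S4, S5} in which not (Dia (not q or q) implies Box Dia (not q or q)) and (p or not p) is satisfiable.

K-tableau for the formula:
1. not (Dia (not q or q) implies Box Dia (not q or q)) and (p or not p), u
2. not (Dia (not q or q) implies Box Dia (not q or q)), u   [and-rule on 1]
3. p or not p, u   [and-rule on 1]
4. Dia (not q or q), u   [neg-implies-rule on 2]
5. not Box Dia (not q or q), u   [neg-implies-rule on 2]
6. not p, u   [or-rule on 3 (branches; this branch)]
7. not q or q, v   [Dia-rule on 4: fresh world v, uRv]
8. q, v   [or-rule on 7 (branches; this branch)]
9. not Dia (not q or q), w   [neg-Box-rule on 5: fresh world w, uRw]
Accessibility: uRv, uRw
Complete open branch: satisfiable in K.
T-tableau for the formula:
1. not (Dia (not q or q) implies Box Dia (not q or q)) and (p or not p), u
2. not (Dia (not q or q) implies Box Dia (not q or q)), u   [and-rule on 1]
3. p or not p, u   [and-rule on 1]
4. Dia (not q or q), u   [neg-implies-rule on 2]
5. not Box Dia (not q or q), u   [neg-implies-rule on 2]
6. not p, u   [or-rule on 3 (branches; this branch)]
7. not q or q, v   [Dia-rule on 4: fresh world v, uRv]
8. q, v   [or-rule on 7 (branches; this branch)]
9. not Dia (not q or q), w   [neg-Box-rule on 5: fresh world w, uRw]
10. not (not q or q), w   [neg-Dia-rule on 9 via wRw]
11. q, w   [neg-or-rule on 10]
12. not q, w   [neg-or-rule on 10]
Accessibility: uRu, uRv, uRw, vRv, wRw
Branch closes: q and not q both at w.
Every branch closes (one shown): unsatisfiable in T, hence also in S4, S5 (every S4/S5-frame is a T-frame).

K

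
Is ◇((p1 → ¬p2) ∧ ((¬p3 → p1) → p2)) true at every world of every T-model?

Tableau for the negation ¬◇((p1 → ¬p2) ∧ ((¬p3 → p1) → p2)):
1. ¬◇((p1 → ¬p2) ∧ ((¬p3 → p1) → p2)), w0
2. ¬((p1 → ¬p2) ∧ ((¬p3 → p1) → p2)), w0   [¬◇-rule on 1 via w0Rw0]
3. ¬((¬p3 → p1) → p2), w0   [¬∧-rule on 2 (branches; this branch)]
4. ¬p3 → p1, w0   [¬→-rule on 3]
5. ¬p2, w0   [¬→-rule on 3]
6. p1, w0   [→-rule on 4 (branches; this branch)]
Accessibility: w0Rw0
The negation has an open branch (countermodel exists).

Not valid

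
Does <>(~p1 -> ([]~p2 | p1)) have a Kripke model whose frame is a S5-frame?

1. <>(~p1 -> ([]~p2 | p1)), w0
2. ~p1 -> ([]~p2 | p1), w1
3. []~p2 | p1, w1
4. p1, w1
Accessibility: w0Rw0, w0Rw1, w1Rw0, w1Rw1

Satisfiable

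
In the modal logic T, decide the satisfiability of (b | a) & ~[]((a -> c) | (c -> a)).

1. (b | a) & ~[]((a -> c) | (c -> a)), w0
2. b | a, w0
3. ~[]((a -> c) | (c -> a)), w0
4. a, w0
5. ~((a -> c) | (c -> a)), w1
6. ~(a -> c), w1
7. ~(c -> a), w1
8. a, w1
9. ~c, w1
10. c, w1
11. ~a, w1
Accessibility: w0Rw0, w0Rw1, w1Rw1
Branch closes: c and ~c both at w1.
(One branch shown.) All branches close.

Unsatisfiable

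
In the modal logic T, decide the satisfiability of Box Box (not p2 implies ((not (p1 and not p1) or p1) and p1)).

1. Box Box (not p2 implies ((not (p1 and not p1) or p1) and p1)), w0
2. Box (not p2 implies ((not (p1 and not p1) or p1) and p1)), w0   [Box-rule on 1 via w0Rw0]
3. not p2 implies ((not (p1 and not p1) or p1) and p1), w0   [Box-rule on 2 via w0Rw0]
4. (not (p1 and not p1) or p1) and p1, w0   [implies-rule on 3 (branches; this branch)]
5. not (p1 and not p1) or p1, w0   [and-rule on 4]
6. p1, w0   [and-rule on 4]
Accessibility: w0Rw0

Yes, satisfiable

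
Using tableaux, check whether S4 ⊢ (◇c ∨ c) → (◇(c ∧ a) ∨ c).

No, not valid

Tableau for the negation ¬((◇c ∨ c) → (◇(c ∧ a) ∨ c)):
1. ¬((◇c ∨ c) → (◇(c ∧ a) ∨ c)), w0
2. ◇c ∨ c, w0
3. ¬(◇(c ∧ a) ∨ c), w0
4. ¬◇(c ∧ a), w0
5. ¬c, w0
6. ¬(c ∧ a), w0
7. ◇c, w0
8. ¬a, w0
9. c, w1
10. ¬(c ∧ a), w1
11. ¬a, w1
Accessibility: w0Rw0, w0Rw1, w1Rw1
The negation has an open branch (countermodel exists).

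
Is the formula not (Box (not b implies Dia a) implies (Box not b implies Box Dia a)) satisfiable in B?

1. not (Box (not b implies Dia a) implies (Box not b implies Box Dia a)), u
2. Box (not b implies Dia a), u
3. not (Box not b implies Box Dia a), u
4. Box not b, u
5. not Box Dia a, u
6. not b implies Dia a, u
7. not b, u
8. Dia a, u
9. not Dia a, v
10. not b implies Dia a, v
11. not b, v
12. not a, u
13. not a, v
14. Dia a, v
15. a, w
16. not b implies Dia a, w
17. not b, w
18. Dia a, w
19. a, x
20. not a, x
Accessibility: uRu, uRv, uRw, vRu, vRv, vRx, wRu, wRw, xRv, xRx
Branch closes: a and not a both at x.
All branches of the tableau close; one closing branch shown above.

No, unsatisfiable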